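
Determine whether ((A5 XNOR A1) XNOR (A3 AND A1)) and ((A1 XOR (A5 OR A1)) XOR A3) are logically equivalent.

No. Counterexample: with A1=0, A5=0, A3=1, Expression 1 = 0 but Expression 2 = 1.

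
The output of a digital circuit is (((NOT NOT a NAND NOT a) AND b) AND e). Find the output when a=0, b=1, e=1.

Substituting: (((NOT NOT 0 NAND NOT 0) AND 1) AND 1)
= 1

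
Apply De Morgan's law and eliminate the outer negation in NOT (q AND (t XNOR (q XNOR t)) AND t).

NOT q OR NOT (t XNOR (q XNOR t)) OR NOT t
De Morgan's: NOT(AND of terms) = OR of negations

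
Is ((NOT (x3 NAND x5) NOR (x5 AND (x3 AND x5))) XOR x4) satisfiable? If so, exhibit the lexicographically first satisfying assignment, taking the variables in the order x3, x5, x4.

x3=0, x5=0, x4=0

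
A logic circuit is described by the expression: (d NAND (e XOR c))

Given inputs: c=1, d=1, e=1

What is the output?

Substituting: (1 NAND (1 XOR 1))
= 1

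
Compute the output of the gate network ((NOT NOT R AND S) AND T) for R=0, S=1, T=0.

Substituting: ((NOT NOT 0 AND 1) AND 0)
= 0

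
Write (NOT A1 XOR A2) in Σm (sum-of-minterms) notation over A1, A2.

Σm(0, 3) = (NOT A1 AND NOT A2) OR (A1 AND A2)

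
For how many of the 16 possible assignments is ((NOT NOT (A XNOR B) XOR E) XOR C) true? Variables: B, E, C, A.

Satisfying assignments: (0,0,0,0), (0,0,1,1), (0,1,0,1), (0,1,1,0), (1,0,0,1), (1,0,1,0), (1,1,0,0), (1,1,1,1)
Count: 8 out of 16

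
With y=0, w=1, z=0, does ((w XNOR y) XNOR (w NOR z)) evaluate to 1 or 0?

Substituting: ((1 XNOR 0) XNOR (1 NOR 0))
= 1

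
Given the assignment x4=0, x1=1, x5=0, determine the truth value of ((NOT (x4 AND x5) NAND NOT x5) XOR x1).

Substituting: ((NOT (0 AND 0) NAND NOT 0) XOR 1)
= 1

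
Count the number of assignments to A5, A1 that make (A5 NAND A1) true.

Satisfying assignments: (0,0), (0,1), (1,0)
Count: 3 out of 4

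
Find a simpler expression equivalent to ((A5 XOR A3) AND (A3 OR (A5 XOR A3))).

By absorption (E AND (E OR v) = E):
= (A5 XOR A3)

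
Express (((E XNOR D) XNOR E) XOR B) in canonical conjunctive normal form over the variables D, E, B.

(D OR E OR B) AND (D OR NOT E OR B) AND (NOT D OR E OR NOT B) AND (NOT D OR NOT E OR NOT B)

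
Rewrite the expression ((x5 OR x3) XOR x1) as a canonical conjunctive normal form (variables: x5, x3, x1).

(x5 OR x3 OR x1) AND (x5 OR NOT x3 OR NOT x1) AND (NOT x5 OR x3 OR NOT x1) AND (NOT x5 OR NOT x3 OR NOT x1)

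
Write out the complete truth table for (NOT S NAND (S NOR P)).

P | S | Output
--------------
0 | 0 | 0
0 | 1 | 1
1 | 0 | 1
1 | 1 | 1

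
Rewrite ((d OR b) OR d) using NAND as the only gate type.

((((d NAND d) NAND (b NAND b)) NAND ((d NAND d) NAND (b NAND b))) NAND (d NAND d))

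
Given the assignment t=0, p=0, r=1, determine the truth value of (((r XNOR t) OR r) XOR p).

Substituting: (((1 XNOR 0) OR 1) XOR 0)
= 1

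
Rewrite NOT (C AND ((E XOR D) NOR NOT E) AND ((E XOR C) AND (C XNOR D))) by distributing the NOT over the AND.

NOT C OR NOT ((E XOR D) NOR NOT E) OR NOT ((E XOR C) AND (C XNOR D))
De Morgan's: NOT(AND of terms) = OR of negations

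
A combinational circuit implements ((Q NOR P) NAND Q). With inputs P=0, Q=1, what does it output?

Substituting: ((1 NOR 0) NAND 1)
= 1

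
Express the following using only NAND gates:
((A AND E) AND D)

((((A NAND E) NAND (A NAND E)) NAND D) NAND (((A NAND E) NAND (A NAND E)) NAND D))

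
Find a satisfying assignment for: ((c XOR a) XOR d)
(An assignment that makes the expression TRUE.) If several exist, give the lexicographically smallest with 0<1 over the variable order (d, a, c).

d=0, a=0, c=1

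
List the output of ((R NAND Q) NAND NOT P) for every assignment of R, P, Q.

R | P | Q | Output
------------------
0 | 0 | 0 | 0
0 | 0 | 1 | 0
0 | 1 | 0 | 1
0 | 1 | 1 | 1
1 | 0 | 0 | 0
1 | 0 | 1 | 1
1 | 1 | 0 | 1
1 | 1 | 1 | 1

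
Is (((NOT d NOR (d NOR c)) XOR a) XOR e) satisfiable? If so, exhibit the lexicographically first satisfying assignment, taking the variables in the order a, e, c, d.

a=0, e=0, c=0, d=1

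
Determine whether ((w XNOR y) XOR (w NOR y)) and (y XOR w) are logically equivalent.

No. Counterexample: with y=0, w=1, Expression 1 = 0 but Expression 2 = 1.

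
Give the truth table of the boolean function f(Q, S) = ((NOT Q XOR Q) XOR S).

Q | S | Output
--------------
0 | 0 | 1
0 | 1 | 0
1 | 0 | 1
1 | 1 | 0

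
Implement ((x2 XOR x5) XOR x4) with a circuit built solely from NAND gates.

((((x2 NAND (x2 NAND x5)) NAND (x5 NAND (x2 NAND x5))) NAND (((x2 NAND (x2 NAND x5)) NAND (x5 NAND (x2 NAND x5))) NAND x4)) NAND (x4 NAND (((x2 NAND (x2 NAND x5)) NAND (x5 NAND (x2 NAND x5))) NAND x4)))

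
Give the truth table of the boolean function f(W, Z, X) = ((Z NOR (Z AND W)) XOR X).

W | Z | X | Output
------------------
0 | 0 | 0 | 1
0 | 0 | 1 | 0
0 | 1 | 0 | 0
0 | 1 | 1 | 1
1 | 0 | 0 | 1
1 | 0 | 1 | 0
1 | 1 | 0 | 0
1 | 1 | 1 | 1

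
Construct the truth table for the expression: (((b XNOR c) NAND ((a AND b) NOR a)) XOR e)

c | b | e | a | Output
----------------------
0 | 0 | 0 | 0 | 0
0 | 0 | 0 | 1 | 1
0 | 0 | 1 | 0 | 1
0 | 0 | 1 | 1 | 0
0 | 1 | 0 | 0 | 1
0 | 1 | 0 | 1 | 1
0 | 1 | 1 | 0 | 0
0 | 1 | 1 | 1 | 0
1 | 0 | 0 | 0 | 1
1 | 0 | 0 | 1 | 1
1 | 0 | 1 | 0 | 0
1 | 0 | 1 | 1 | 0
1 | 1 | 0 | 0 | 0
1 | 1 | 0 | 1 | 1
1 | 1 | 1 | 0 | 1
1 | 1 | 1 | 1 | 0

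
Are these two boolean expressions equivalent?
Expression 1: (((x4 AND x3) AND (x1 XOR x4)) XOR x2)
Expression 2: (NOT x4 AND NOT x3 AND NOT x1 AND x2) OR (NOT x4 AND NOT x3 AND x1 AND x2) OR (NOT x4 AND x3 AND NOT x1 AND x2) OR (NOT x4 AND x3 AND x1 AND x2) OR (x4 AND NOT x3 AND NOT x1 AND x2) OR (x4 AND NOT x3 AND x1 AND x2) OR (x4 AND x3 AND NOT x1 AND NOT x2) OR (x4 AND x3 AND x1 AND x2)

Yes, they are equivalent — the two output columns agree on all 16 assignments:
x4 | x3 | x1 | x2 | Expression 1 | Expression 2
-----------------------------------------------
0 | 0 | 0 | 0 | 0 | 0
0 | 0 | 0 | 1 | 1 | 1
0 | 0 | 1 | 0 | 0 | 0
0 | 0 | 1 | 1 | 1 | 1
0 | 1 | 0 | 0 | 0 | 0
0 | 1 | 0 | 1 | 1 | 1
0 | 1 | 1 | 0 | 0 | 0
0 | 1 | 1 | 1 | 1 | 1
1 | 0 | 0 | 0 | 0 | 0
1 | 0 | 0 | 1 | 1 | 1
1 | 0 | 1 | 0 | 0 | 0
1 | 0 | 1 | 1 | 1 | 1
1 | 1 | 0 | 0 | 1 | 1
1 | 1 | 0 | 1 | 0 | 0
1 | 1 | 1 | 0 | 0 | 0
1 | 1 | 1 | 1 | 1 | 1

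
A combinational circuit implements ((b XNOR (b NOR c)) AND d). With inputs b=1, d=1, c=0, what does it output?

Substituting: ((1 XNOR (1 NOR 0)) AND 1)
= 0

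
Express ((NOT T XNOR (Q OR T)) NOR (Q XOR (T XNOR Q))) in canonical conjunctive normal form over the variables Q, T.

(Q OR T) AND (NOT Q OR T)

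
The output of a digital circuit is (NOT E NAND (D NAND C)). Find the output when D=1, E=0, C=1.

Substituting: (NOT 0 NAND (1 NAND 1))
= 1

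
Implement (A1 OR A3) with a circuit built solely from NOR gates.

((A1 NOR A3) NOR (A1 NOR A3))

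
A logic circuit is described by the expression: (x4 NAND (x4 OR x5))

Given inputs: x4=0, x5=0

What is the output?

Substituting: (0 NAND (0 OR 0))
= 1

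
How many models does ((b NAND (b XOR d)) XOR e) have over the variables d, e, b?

Satisfying assignments: (0,0,0), (0,1,1), (1,0,0), (1,0,1)
Count: 4 out of 8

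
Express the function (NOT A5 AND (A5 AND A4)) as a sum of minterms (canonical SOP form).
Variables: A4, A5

Σm() = FALSE (no minterms)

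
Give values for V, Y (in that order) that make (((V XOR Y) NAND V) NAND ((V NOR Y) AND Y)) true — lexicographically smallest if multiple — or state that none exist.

V=0, Y=0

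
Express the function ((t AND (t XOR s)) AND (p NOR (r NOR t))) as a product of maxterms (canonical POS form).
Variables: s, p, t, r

ΠM(0, 1, 4, 5, 6, 7, 8, 9, 10, 11, 12, 13, 14, 15) = (s OR p OR t OR r) AND (s OR p OR t OR NOT r) AND (s OR NOT p OR t OR r) AND (s OR NOT p OR t OR NOT r) AND (s OR NOT p OR NOT t OR r) AND (s OR NOT p OR NOT t OR NOT r) AND (NOT s OR p OR t OR r) AND (NOT s OR p OR t OR NOT r) AND (NOT s OR p OR NOT t OR r) AND (NOT s OR p OR NOT t OR NOT r) AND (NOT s OR NOT p OR t OR r) AND (NOT s OR NOT p OR t OR NOT r) AND (NOT s OR NOT p OR NOT t OR r) AND (NOT s OR NOT p OR NOT t OR NOT r)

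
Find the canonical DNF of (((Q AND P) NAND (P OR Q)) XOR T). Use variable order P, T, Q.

(NOT P AND NOT T AND NOT Q) OR (NOT P AND NOT T AND Q) OR (P AND NOT T AND NOT Q) OR (P AND T AND Q)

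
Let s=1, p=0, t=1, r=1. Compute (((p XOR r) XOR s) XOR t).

Substituting: (((0 XOR 1) XOR 1) XOR 1)
= 1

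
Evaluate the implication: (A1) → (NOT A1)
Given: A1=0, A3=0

Antecedent (A1) = 0; consequent (NOT A1) = 1.
0 → 1 = 1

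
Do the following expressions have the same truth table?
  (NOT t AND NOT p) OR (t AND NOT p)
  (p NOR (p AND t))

Yes, they are equivalent — the two output columns agree on all 4 assignments:
t | p | Expression 1 | Expression 2
-----------------------------------
0 | 0 | 1 | 1
0 | 1 | 0 | 0
1 | 0 | 1 | 1
1 | 1 | 0 | 0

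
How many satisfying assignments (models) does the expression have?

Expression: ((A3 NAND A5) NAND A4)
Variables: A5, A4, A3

Satisfying assignments: (0,0,0), (0,0,1), (1,0,0), (1,0,1), (1,1,1)
Count: 5 out of 8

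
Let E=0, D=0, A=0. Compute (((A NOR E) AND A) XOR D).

Substituting: (((0 NOR 0) AND 0) XOR 0)
= 0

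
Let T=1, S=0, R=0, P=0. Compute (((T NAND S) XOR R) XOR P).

Substituting: (((1 NAND 0) XOR 0) XOR 0)
= 1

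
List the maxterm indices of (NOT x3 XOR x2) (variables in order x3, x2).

ΠM(1, 2) = (x3 OR NOT x2) AND (NOT x3 OR x2)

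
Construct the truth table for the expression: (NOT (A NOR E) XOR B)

A | E | B | Output
------------------
0 | 0 | 0 | 0
0 | 0 | 1 | 1
0 | 1 | 0 | 1
0 | 1 | 1 | 0
1 | 0 | 0 | 1
1 | 0 | 1 | 0
1 | 1 | 0 | 1
1 | 1 | 1 | 0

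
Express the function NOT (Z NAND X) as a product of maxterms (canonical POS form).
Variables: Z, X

ΠM(0, 1, 2) = (Z OR X) AND (Z OR NOT X) AND (NOT Z OR X)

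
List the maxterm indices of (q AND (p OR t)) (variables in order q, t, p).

ΠM(0, 1, 2, 3, 4) = (q OR t OR p) AND (q OR t OR NOT p) AND (q OR NOT t OR p) AND (q OR NOT t OR NOT p) AND (NOT q OR t OR p)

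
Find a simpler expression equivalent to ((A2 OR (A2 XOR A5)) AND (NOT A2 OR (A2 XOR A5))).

By distribution ((E OR v) AND (E OR NOT v) = E):
= (A2 XOR A5)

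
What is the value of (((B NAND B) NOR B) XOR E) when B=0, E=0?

Substituting: (((0 NAND 0) NOR 0) XOR 0)
= 0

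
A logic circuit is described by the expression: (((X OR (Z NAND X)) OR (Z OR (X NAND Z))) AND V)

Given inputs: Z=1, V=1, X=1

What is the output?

Substituting: (((1 OR (1 NAND 1)) OR (1 OR (1 NAND 1))) AND 1)
= 1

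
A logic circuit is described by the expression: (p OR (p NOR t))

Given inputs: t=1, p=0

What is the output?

Substituting: (0 OR (0 NOR 1))
= 0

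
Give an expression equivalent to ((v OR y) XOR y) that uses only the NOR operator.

((((((v NOR y) NOR (v NOR y)) NOR y) NOR (((v NOR y) NOR (v NOR y)) NOR y)) NOR ((((v NOR y) NOR (v NOR y)) NOR y) NOR (((v NOR y) NOR (v NOR y)) NOR y))) NOR ((((((v NOR y) NOR (v NOR y)) NOR ((v NOR y) NOR (v NOR y))) NOR (y NOR y)) NOR ((((v NOR y) NOR (v NOR y)) NOR ((v NOR y) NOR (v NOR y))) NOR (y NOR y))) NOR (((((v NOR y) NOR (v NOR y)) NOR ((v NOR y) NOR (v NOR y))) NOR (y NOR y)) NOR ((((v NOR y) NOR (v NOR y)) NOR ((v NOR y) NOR (v NOR y))) NOR (y NOR y)))))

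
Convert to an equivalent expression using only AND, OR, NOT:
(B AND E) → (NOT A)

NOT (B AND E) OR (NOT A)
(Implication elimination: A → B = NOT A OR B)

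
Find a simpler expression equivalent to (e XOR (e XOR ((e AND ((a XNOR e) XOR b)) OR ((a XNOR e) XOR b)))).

By XOR self-cancellation ((E XOR v) XOR v = E) then absorption (E OR (E AND v) = E):
= ((a XNOR e) XOR b)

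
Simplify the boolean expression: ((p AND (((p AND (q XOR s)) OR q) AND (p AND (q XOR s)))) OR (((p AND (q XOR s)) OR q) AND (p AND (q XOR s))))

By absorption (E OR (E AND v) = E) then absorption (E AND (E OR v) = E):
= (p AND (q XOR s))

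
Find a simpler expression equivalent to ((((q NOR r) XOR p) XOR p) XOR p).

By XOR self-cancellation ((E XOR v) XOR v = E):
= ((q NOR r) XOR p)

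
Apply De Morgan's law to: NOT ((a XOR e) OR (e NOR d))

NOT (a XOR e) AND NOT (e NOR d)
De Morgan's: NOT(OR of terms) = AND of negations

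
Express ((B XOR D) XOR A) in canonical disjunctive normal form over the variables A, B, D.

(NOT A AND NOT B AND D) OR (NOT A AND B AND NOT D) OR (A AND NOT B AND NOT D) OR (A AND B AND D)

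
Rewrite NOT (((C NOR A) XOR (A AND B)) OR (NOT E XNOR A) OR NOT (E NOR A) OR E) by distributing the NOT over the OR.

NOT ((C NOR A) XOR (A AND B)) AND NOT (NOT E XNOR A) AND (E NOR A) AND NOT E
De Morgan's: NOT(OR of terms) = AND of negations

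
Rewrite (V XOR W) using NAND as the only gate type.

((V NAND (V NAND W)) NAND (W NAND (V NAND W)))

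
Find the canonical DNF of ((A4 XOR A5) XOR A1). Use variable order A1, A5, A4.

(NOT A1 AND NOT A5 AND A4) OR (NOT A1 AND A5 AND NOT A4) OR (A1 AND NOT A5 AND NOT A4) OR (A1 AND A5 AND A4)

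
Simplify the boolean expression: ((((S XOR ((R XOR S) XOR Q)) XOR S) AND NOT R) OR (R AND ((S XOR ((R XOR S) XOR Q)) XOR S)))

By distribution ((E AND v) OR (E AND NOT v) = E) then XOR self-cancellation ((E XOR v) XOR v = E):
= ((R XOR S) XOR Q)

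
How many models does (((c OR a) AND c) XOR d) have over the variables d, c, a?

Satisfying assignments: (0,1,0), (0,1,1), (1,0,0), (1,0,1)
Count: 4 out of 8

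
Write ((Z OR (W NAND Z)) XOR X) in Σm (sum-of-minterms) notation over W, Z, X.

Σm(0, 2, 4, 6) = (NOT W AND NOT Z AND NOT X) OR (NOT W AND Z AND NOT X) OR (W AND NOT Z AND NOT X) OR (W AND Z AND NOT X)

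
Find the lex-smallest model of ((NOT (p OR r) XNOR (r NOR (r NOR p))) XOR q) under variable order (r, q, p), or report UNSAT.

r=0, q=1, p=0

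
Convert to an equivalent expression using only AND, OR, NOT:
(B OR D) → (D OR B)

NOT (B OR D) OR (D OR B)
(Implication elimination: A → B = NOT A OR B)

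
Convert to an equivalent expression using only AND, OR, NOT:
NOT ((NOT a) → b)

(NOT a) AND NOT b
(Negated implication: NOT(A → B) = A AND NOT B)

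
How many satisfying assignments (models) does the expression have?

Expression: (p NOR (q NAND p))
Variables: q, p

No assignment satisfies the expression.
Count: 0 out of 4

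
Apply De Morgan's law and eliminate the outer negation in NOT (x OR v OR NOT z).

NOT x AND NOT v AND z
De Morgan's: NOT(OR of terms) = AND of negations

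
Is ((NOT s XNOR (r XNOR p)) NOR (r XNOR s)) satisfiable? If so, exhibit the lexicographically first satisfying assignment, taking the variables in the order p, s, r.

p=0, s=0, r=1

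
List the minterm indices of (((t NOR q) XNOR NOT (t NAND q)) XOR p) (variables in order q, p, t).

Σm(1, 2, 4, 7) = (NOT q AND NOT p AND t) OR (NOT q AND p AND NOT t) OR (q AND NOT p AND NOT t) OR (q AND p AND t)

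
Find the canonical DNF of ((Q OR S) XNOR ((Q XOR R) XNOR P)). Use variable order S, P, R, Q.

(NOT S AND NOT P AND R AND NOT Q) OR (NOT S AND NOT P AND R AND Q) OR (NOT S AND P AND NOT R AND NOT Q) OR (NOT S AND P AND NOT R AND Q) OR (S AND NOT P AND NOT R AND NOT Q) OR (S AND NOT P AND R AND Q) OR (S AND P AND NOT R AND Q) OR (S AND P AND R AND NOT Q)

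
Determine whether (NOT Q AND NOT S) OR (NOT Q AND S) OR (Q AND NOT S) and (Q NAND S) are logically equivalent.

Yes, they are equivalent — the two output columns agree on all 4 assignments:
Q | S | Expression 1 | Expression 2
-----------------------------------
0 | 0 | 1 | 1
0 | 1 | 1 | 1
1 | 0 | 1 | 1
1 | 1 | 0 | 0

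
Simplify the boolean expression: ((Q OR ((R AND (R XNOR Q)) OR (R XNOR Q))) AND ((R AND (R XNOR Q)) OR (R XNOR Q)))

By absorption (E AND (E OR v) = E) then absorption (E OR (E AND v) = E):
= (R XNOR Q)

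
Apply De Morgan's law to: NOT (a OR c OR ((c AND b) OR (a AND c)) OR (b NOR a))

NOT a AND NOT c AND NOT ((c AND b) OR (a AND c)) AND NOT (b NOR a)
De Morgan's: NOT(OR of terms) = AND of negations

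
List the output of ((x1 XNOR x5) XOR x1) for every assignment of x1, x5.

x1 | x5 | Output
----------------
0 | 0 | 1
0 | 1 | 0
1 | 0 | 1
1 | 1 | 0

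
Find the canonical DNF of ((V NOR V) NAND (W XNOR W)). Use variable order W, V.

(NOT W AND V) OR (W AND V)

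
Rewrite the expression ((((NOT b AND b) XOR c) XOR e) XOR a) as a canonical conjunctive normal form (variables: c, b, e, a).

(c OR b OR e OR a) AND (c OR b OR NOT e OR NOT a) AND (c OR NOT b OR e OR a) AND (c OR NOT b OR NOT e OR NOT a) AND (NOT c OR b OR e OR NOT a) AND (NOT c OR b OR NOT e OR a) AND (NOT c OR NOT b OR e OR NOT a) AND (NOT c OR NOT b OR NOT e OR a)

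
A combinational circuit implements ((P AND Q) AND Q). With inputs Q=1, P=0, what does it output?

Substituting: ((0 AND 1) AND 1)
= 0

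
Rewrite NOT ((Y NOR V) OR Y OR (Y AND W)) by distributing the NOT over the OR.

NOT (Y NOR V) AND NOT Y AND NOT (Y AND W)
De Morgan's: NOT(OR of terms) = AND of negations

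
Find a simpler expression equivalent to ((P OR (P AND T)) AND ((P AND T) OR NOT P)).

By distribution ((E OR v) AND (E OR NOT v) = E):
= (P AND T)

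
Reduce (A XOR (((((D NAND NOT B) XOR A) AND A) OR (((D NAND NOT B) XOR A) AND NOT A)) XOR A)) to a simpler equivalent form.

By XOR self-cancellation ((E XOR v) XOR v = E) then distribution ((E AND v) OR (E AND NOT v) = E):
= ((D NAND NOT B) XOR A)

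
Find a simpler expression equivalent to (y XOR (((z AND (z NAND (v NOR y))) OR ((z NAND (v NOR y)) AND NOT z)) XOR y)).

By XOR self-cancellation ((E XOR v) XOR v = E) then distribution ((E AND v) OR (E AND NOT v) = E):
= (z NAND (v NOR y))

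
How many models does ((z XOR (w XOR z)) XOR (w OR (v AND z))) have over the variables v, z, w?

Satisfying assignments: (1,1,0)
Count: 1 out of 8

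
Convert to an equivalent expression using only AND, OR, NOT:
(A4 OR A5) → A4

NOT (A4 OR A5) OR A4
(Implication elimination: A → B = NOT A OR B)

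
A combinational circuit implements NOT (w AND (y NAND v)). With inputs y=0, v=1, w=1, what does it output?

Substituting: NOT (1 AND (0 NAND 1))
= 0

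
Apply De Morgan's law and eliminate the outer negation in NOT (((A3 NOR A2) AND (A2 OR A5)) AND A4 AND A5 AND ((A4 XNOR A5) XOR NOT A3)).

NOT ((A3 NOR A2) AND (A2 OR A5)) OR NOT A4 OR NOT A5 OR NOT ((A4 XNOR A5) XOR NOT A3)
De Morgan's: NOT(AND of terms) = OR of negations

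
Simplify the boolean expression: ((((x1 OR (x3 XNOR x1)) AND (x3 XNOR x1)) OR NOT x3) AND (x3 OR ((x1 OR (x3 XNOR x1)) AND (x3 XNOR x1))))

By distribution ((E OR v) AND (E OR NOT v) = E) then absorption (E AND (E OR v) = E):
= (x3 XNOR x1)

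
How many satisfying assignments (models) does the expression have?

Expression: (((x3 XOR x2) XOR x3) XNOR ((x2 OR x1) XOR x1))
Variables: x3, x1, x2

Satisfying assignments: (0,0,0), (0,0,1), (0,1,0), (1,0,0), (1,0,1), (1,1,0)
Count: 6 out of 8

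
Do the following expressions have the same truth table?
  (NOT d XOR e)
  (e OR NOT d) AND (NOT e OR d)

Yes, they are equivalent — the two output columns agree on all 4 assignments:
e | d | Expression 1 | Expression 2
-----------------------------------
0 | 0 | 1 | 1
0 | 1 | 0 | 0
1 | 0 | 0 | 0
1 | 1 | 1 | 1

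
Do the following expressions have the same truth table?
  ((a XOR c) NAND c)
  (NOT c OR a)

Yes, they are equivalent — the two output columns agree on all 4 assignments:
c | a | Expression 1 | Expression 2
-----------------------------------
0 | 0 | 1 | 1
0 | 1 | 1 | 1
1 | 0 | 0 | 0
1 | 1 | 1 | 1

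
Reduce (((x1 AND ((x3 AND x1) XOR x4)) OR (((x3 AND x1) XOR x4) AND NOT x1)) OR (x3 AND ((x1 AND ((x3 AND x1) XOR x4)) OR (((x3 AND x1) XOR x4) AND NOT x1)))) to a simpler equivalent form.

By absorption (E OR (E AND v) = E) then distribution ((E AND v) OR (E AND NOT v) = E):
= ((x3 AND x1) XOR x4)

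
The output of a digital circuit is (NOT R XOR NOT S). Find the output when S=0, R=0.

Substituting: (NOT 0 XOR NOT 0)
= 0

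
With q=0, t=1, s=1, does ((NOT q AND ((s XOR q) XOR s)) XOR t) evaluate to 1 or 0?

Substituting: ((NOT 0 AND ((1 XOR 0) XOR 1)) XOR 1)
= 1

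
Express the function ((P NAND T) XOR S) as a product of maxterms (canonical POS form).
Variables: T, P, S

ΠM(1, 3, 5, 6) = (T OR P OR NOT S) AND (T OR NOT P OR NOT S) AND (NOT T OR P OR NOT S) AND (NOT T OR NOT P OR S)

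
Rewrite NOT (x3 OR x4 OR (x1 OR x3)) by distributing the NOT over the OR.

NOT x3 AND NOT x4 AND NOT (x1 OR x3)
De Morgan's: NOT(OR of terms) = AND of negations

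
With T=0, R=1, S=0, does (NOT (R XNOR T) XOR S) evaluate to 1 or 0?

Substituting: (NOT (1 XNOR 0) XOR 0)
= 1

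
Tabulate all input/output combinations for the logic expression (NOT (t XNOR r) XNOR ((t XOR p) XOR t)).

t | r | p | Output
------------------
0 | 0 | 0 | 1
0 | 0 | 1 | 0
0 | 1 | 0 | 0
0 | 1 | 1 | 1
1 | 0 | 0 | 0
1 | 0 | 1 | 1
1 | 1 | 0 | 1
1 | 1 | 1 | 0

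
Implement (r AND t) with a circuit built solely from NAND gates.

((r NAND t) NAND (r NAND t))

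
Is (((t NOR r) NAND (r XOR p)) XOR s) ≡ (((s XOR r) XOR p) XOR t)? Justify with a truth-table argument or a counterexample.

No. Counterexample: with s=0, p=0, r=0, t=0, Expression 1 = 1 but Expression 2 = 0.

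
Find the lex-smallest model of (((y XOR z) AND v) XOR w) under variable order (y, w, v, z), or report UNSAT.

y=0, w=0, v=1, z=1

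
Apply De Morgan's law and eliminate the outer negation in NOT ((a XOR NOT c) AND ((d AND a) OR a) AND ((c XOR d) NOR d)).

NOT (a XOR NOT c) OR NOT ((d AND a) OR a) OR NOT ((c XOR d) NOR d)
De Morgan's: NOT(AND of terms) = OR of negations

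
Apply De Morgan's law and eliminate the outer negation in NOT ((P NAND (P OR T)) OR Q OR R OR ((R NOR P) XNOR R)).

NOT (P NAND (P OR T)) AND NOT Q AND NOT R AND NOT ((R NOR P) XNOR R)
De Morgan's: NOT(OR of terms) = AND of negations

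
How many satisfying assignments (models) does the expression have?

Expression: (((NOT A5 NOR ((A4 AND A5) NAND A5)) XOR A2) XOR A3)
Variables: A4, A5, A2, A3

Satisfying assignments: (0,0,0,1), (0,0,1,0), (0,1,0,1), (0,1,1,0), (1,0,0,1), (1,0,1,0), (1,1,0,0), (1,1,1,1)
Count: 8 out of 16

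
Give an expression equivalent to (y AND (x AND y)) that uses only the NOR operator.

((y NOR y) NOR (((x NOR x) NOR (y NOR y)) NOR ((x NOR x) NOR (y NOR y))))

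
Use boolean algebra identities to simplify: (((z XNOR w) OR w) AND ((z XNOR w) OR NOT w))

By distribution ((E OR v) AND (E OR NOT v) = E):
= (z XNOR w)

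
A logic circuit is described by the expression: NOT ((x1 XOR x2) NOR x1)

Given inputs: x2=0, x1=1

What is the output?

Substituting: NOT ((1 XOR 0) NOR 1)
= 1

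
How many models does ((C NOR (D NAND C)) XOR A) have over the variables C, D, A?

Satisfying assignments: (0,0,1), (0,1,1), (1,0,1), (1,1,1)
Count: 4 out of 8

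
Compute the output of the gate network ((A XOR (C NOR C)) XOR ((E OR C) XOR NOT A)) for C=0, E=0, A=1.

Substituting: ((1 XOR (0 NOR 0)) XOR ((0 OR 0) XOR NOT 1))
= 0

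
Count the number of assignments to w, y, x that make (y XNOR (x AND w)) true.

Satisfying assignments: (0,0,0), (0,0,1), (1,0,0), (1,1,1)
Count: 4 out of 8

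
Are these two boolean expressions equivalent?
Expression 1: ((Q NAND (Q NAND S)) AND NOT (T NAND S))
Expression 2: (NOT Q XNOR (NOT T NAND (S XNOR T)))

No. Counterexample: with S=0, Q=0, T=1, Expression 1 = 0 but Expression 2 = 1.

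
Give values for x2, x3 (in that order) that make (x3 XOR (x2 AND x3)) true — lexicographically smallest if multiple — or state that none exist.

x2=0, x3=1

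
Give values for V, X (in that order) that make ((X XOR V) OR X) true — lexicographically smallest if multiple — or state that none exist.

V=0, X=1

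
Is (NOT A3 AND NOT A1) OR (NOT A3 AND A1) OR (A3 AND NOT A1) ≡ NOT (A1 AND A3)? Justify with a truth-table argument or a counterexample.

Yes, they are equivalent — the two output columns agree on all 4 assignments:
A3 | A1 | Expression 1 | Expression 2
-------------------------------------
0 | 0 | 1 | 1
0 | 1 | 1 | 1
1 | 0 | 1 | 1
1 | 1 | 0 | 0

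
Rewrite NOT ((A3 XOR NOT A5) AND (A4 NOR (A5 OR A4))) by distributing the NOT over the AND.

NOT (A3 XOR NOT A5) OR NOT (A4 NOR (A5 OR A4))
De Morgan's: NOT(AND of terms) = OR of negations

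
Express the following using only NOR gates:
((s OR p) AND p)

((((s NOR p) NOR (s NOR p)) NOR ((s NOR p) NOR (s NOR p))) NOR (p NOR p))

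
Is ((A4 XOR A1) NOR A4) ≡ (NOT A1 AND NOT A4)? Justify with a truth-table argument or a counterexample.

Yes, they are equivalent — the two output columns agree on all 4 assignments:
A1 | A4 | Expression 1 | Expression 2
-------------------------------------
0 | 0 | 1 | 1
0 | 1 | 0 | 0
1 | 0 | 0 | 0
1 | 1 | 0 | 0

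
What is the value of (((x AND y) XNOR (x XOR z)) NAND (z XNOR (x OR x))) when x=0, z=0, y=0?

Substituting: (((0 AND 0) XNOR (0 XOR 0)) NAND (0 XNOR (0 OR 0)))
= 0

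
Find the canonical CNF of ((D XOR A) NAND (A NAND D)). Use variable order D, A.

(D OR NOT A) AND (NOT D OR A)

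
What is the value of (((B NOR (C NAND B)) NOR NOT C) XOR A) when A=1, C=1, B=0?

Substituting: (((0 NOR (1 NAND 0)) NOR NOT 1) XOR 1)
= 0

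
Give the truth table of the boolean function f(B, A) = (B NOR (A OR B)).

B | A | Output
--------------
0 | 0 | 1
0 | 1 | 0
1 | 0 | 0
1 | 1 | 0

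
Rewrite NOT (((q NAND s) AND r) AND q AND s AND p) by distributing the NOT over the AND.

NOT ((q NAND s) AND r) OR NOT q OR NOT s OR NOT p
De Morgan's: NOT(AND of terms) = OR of negations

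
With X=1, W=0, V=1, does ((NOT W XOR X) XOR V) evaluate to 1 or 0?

Substituting: ((NOT 0 XOR 1) XOR 1)
= 1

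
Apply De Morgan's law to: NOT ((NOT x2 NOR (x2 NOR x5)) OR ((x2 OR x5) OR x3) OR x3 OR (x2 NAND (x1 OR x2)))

NOT (NOT x2 NOR (x2 NOR x5)) AND NOT ((x2 OR x5) OR x3) AND NOT x3 AND NOT (x2 NAND (x1 OR x2))
De Morgan's: NOT(OR of terms) = AND of negations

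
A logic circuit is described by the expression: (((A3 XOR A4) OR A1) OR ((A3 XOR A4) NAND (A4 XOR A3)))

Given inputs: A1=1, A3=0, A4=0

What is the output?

Substituting: (((0 XOR 0) OR 1) OR ((0 XOR 0) NAND (0 XOR 0)))
= 1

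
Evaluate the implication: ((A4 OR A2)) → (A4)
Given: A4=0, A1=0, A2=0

Antecedent ((A4 OR A2)) = 0; consequent (A4) = 0.
0 → 0 = 1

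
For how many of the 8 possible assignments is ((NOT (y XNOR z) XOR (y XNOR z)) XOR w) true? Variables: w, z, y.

Satisfying assignments: (0,0,0), (0,0,1), (0,1,0), (0,1,1)
Count: 4 out of 8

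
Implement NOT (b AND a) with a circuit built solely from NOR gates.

(((b NOR b) NOR (a NOR a)) NOR ((b NOR b) NOR (a NOR a)))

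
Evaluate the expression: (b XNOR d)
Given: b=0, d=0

Substituting: (0 XNOR 0)
= 1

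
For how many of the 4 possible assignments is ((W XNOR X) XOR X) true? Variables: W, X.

Satisfying assignments: (0,0), (0,1)
Count: 2 out of 4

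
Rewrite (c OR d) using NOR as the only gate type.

((c NOR d) NOR (c NOR d))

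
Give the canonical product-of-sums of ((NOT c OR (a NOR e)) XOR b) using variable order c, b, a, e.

ΠM(4, 5, 6, 7, 9, 10, 11, 12) = (c OR NOT b OR a OR e) AND (c OR NOT b OR a OR NOT e) AND (c OR NOT b OR NOT a OR e) AND (c OR NOT b OR NOT a OR NOT e) AND (NOT c OR b OR a OR NOT e) AND (NOT c OR b OR NOT a OR e) AND (NOT c OR b OR NOT a OR NOT e) AND (NOT c OR NOT b OR a OR e)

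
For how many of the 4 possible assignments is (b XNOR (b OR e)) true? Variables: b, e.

Satisfying assignments: (0,0), (1,0), (1,1)
Count: 3 out of 4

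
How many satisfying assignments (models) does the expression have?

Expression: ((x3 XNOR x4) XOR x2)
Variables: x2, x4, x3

Satisfying assignments: (0,0,0), (0,1,1), (1,0,1), (1,1,0)
Count: 4 out of 8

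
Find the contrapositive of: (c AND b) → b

Contrapositive: NOT b → NOT (c AND b)
Note: A statement and its contrapositive are logically equivalent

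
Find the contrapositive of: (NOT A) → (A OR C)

Contrapositive: NOT (A OR C) → A
Note: A statement and its contrapositive are logically equivalent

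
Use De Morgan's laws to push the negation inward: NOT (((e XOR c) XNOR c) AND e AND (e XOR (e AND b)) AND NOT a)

NOT ((e XOR c) XNOR c) OR NOT e OR NOT (e XOR (e AND b)) OR a
De Morgan's: NOT(AND of terms) = OR of negations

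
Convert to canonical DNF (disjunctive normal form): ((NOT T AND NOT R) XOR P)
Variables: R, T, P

(NOT R AND NOT T AND NOT P) OR (NOT R AND T AND P) OR (R AND NOT T AND P) OR (R AND T AND P)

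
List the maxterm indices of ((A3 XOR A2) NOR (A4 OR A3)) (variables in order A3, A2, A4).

ΠM(1, 2, 3, 4, 5, 6, 7) = (A3 OR A2 OR NOT A4) AND (A3 OR NOT A2 OR A4) AND (A3 OR NOT A2 OR NOT A4) AND (NOT A3 OR A2 OR A4) AND (NOT A3 OR A2 OR NOT A4) AND (NOT A3 OR NOT A2 OR A4) AND (NOT A3 OR NOT A2 OR NOT A4)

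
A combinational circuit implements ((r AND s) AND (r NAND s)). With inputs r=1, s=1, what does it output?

Substituting: ((1 AND 1) AND (1 NAND 1))
= 0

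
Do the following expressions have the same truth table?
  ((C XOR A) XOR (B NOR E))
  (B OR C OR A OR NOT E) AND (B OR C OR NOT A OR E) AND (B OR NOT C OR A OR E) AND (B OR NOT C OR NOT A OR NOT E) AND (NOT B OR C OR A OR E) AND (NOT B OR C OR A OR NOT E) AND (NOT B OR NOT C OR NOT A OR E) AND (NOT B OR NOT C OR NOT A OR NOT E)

Yes, they are equivalent — the two output columns agree on all 16 assignments:
B | C | A | E | Expression 1 | Expression 2
-------------------------------------------
0 | 0 | 0 | 0 | 1 | 1
0 | 0 | 0 | 1 | 0 | 0
0 | 0 | 1 | 0 | 0 | 0
0 | 0 | 1 | 1 | 1 | 1
0 | 1 | 0 | 0 | 0 | 0
0 | 1 | 0 | 1 | 1 | 1
0 | 1 | 1 | 0 | 1 | 1
0 | 1 | 1 | 1 | 0 | 0
1 | 0 | 0 | 0 | 0 | 0
1 | 0 | 0 | 1 | 0 | 0
1 | 0 | 1 | 0 | 1 | 1
1 | 0 | 1 | 1 | 1 | 1
1 | 1 | 0 | 0 | 1 | 1
1 | 1 | 0 | 1 | 1 | 1
1 | 1 | 1 | 0 | 0 | 0
1 | 1 | 1 | 1 | 0 | 0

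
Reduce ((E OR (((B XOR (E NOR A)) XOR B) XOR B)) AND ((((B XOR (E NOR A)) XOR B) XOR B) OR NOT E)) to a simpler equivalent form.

By distribution ((E OR v) AND (E OR NOT v) = E) then XOR self-cancellation ((E XOR v) XOR v = E):
= (B XOR (E NOR A))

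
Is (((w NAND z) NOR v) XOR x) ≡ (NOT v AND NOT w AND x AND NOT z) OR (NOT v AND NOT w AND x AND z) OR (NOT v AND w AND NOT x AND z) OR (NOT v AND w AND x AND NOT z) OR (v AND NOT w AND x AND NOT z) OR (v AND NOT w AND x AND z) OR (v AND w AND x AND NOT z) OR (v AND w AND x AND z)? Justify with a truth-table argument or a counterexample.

Yes, they are equivalent — the two output columns agree on all 16 assignments:
v | w | x | z | Expression 1 | Expression 2
-------------------------------------------
0 | 0 | 0 | 0 | 0 | 0
0 | 0 | 0 | 1 | 0 | 0
0 | 0 | 1 | 0 | 1 | 1
0 | 0 | 1 | 1 | 1 | 1
0 | 1 | 0 | 0 | 0 | 0
0 | 1 | 0 | 1 | 1 | 1
0 | 1 | 1 | 0 | 1 | 1
0 | 1 | 1 | 1 | 0 | 0
1 | 0 | 0 | 0 | 0 | 0
1 | 0 | 0 | 1 | 0 | 0
1 | 0 | 1 | 0 | 1 | 1
1 | 0 | 1 | 1 | 1 | 1
1 | 1 | 0 | 0 | 0 | 0
1 | 1 | 0 | 1 | 0 | 0
1 | 1 | 1 | 0 | 1 | 1
1 | 1 | 1 | 1 | 1 | 1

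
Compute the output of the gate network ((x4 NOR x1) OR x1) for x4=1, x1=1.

Substituting: ((1 NOR 1) OR 1)
= 1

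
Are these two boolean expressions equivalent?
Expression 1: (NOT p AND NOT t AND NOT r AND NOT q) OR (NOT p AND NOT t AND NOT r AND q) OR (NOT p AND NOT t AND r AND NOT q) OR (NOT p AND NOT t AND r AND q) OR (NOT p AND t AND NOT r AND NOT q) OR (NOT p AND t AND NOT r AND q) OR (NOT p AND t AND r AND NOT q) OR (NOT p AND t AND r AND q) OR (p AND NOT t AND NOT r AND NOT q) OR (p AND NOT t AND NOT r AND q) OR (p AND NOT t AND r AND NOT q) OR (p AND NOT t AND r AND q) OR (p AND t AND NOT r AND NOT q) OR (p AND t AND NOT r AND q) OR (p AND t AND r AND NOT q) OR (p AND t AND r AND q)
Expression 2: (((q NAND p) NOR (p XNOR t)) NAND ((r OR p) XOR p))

Yes, they are equivalent — the two output columns agree on all 16 assignments:
p | t | r | q | Expression 1 | Expression 2
-------------------------------------------
0 | 0 | 0 | 0 | 1 | 1
0 | 0 | 0 | 1 | 1 | 1
0 | 0 | 1 | 0 | 1 | 1
0 | 0 | 1 | 1 | 1 | 1
0 | 1 | 0 | 0 | 1 | 1
0 | 1 | 0 | 1 | 1 | 1
0 | 1 | 1 | 0 | 1 | 1
0 | 1 | 1 | 1 | 1 | 1
1 | 0 | 0 | 0 | 1 | 1
1 | 0 | 0 | 1 | 1 | 1
1 | 0 | 1 | 0 | 1 | 1
1 | 0 | 1 | 1 | 1 | 1
1 | 1 | 0 | 0 | 1 | 1
1 | 1 | 0 | 1 | 1 | 1
1 | 1 | 1 | 0 | 1 | 1
1 | 1 | 1 | 1 | 1 | 1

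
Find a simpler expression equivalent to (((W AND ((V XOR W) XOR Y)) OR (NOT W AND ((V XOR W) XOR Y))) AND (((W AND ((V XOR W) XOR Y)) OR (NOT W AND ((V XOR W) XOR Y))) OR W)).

By absorption (E AND (E OR v) = E) then distribution ((E AND v) OR (E AND NOT v) = E):
= ((V XOR W) XOR Y)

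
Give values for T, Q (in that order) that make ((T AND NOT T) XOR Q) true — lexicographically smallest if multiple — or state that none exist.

T=0, Q=1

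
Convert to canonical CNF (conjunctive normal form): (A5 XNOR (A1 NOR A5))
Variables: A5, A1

(A5 OR A1) AND (NOT A5 OR A1) AND (NOT A5 OR NOT A1)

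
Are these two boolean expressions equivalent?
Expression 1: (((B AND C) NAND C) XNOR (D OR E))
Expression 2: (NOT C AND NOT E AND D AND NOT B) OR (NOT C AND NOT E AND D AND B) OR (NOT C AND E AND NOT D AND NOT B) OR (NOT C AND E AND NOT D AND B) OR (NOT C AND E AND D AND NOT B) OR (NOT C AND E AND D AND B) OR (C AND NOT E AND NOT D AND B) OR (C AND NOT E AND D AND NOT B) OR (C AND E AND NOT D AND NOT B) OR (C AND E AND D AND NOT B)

Yes, they are equivalent — the two output columns agree on all 16 assignments:
C | E | D | B | Expression 1 | Expression 2
-------------------------------------------
0 | 0 | 0 | 0 | 0 | 0
0 | 0 | 0 | 1 | 0 | 0
0 | 0 | 1 | 0 | 1 | 1
0 | 0 | 1 | 1 | 1 | 1
0 | 1 | 0 | 0 | 1 | 1
0 | 1 | 0 | 1 | 1 | 1
0 | 1 | 1 | 0 | 1 | 1
0 | 1 | 1 | 1 | 1 | 1
1 | 0 | 0 | 0 | 0 | 0
1 | 0 | 0 | 1 | 1 | 1
1 | 0 | 1 | 0 | 1 | 1
1 | 0 | 1 | 1 | 0 | 0
1 | 1 | 0 | 0 | 1 | 1
1 | 1 | 0 | 1 | 0 | 0
1 | 1 | 1 | 0 | 1 | 1
1 | 1 | 1 | 1 | 0 | 0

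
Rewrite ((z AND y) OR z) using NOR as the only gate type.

((((z NOR z) NOR (y NOR y)) NOR z) NOR (((z NOR z) NOR (y NOR y)) NOR z))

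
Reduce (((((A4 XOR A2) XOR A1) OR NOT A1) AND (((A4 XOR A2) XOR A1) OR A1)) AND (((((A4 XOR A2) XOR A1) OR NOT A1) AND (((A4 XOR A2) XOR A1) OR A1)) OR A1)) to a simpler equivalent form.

By absorption (E AND (E OR v) = E) then distribution ((E OR v) AND (E OR NOT v) = E):
= ((A4 XOR A2) XOR A1)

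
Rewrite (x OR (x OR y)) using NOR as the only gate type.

((x NOR ((x NOR y) NOR (x NOR y))) NOR (x NOR ((x NOR y) NOR (x NOR y))))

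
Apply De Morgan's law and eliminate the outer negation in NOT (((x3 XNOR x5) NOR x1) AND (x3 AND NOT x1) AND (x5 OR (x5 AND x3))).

NOT ((x3 XNOR x5) NOR x1) OR NOT (x3 AND NOT x1) OR NOT (x5 OR (x5 AND x3))
De Morgan's: NOT(AND of terms) = OR of negations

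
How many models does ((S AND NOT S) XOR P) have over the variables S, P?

Satisfying assignments: (0,1), (1,1)
Count: 2 out of 4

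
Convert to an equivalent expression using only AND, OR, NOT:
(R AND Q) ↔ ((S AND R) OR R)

((R AND Q) AND ((S AND R) OR R)) OR (NOT (R AND Q) AND NOT ((S AND R) OR R))
(Biconditional = both true or both false)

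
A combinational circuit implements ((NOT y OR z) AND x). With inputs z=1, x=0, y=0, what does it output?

Substituting: ((NOT 0 OR 1) AND 0)
= 0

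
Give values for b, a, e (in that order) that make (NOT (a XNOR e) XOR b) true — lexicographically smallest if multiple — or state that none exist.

b=0, a=0, e=1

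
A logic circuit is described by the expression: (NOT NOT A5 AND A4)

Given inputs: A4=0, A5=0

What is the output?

Substituting: (NOT NOT 0 AND 0)
= 0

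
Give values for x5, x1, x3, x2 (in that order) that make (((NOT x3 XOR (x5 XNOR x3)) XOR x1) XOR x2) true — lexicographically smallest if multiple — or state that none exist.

x5=0, x1=0, x3=0, x2=1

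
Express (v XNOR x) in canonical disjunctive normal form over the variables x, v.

(NOT x AND NOT v) OR (x AND v)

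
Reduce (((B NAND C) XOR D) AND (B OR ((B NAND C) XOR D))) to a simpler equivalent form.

By absorption (E AND (E OR v) = E):
= ((B NAND C) XOR D)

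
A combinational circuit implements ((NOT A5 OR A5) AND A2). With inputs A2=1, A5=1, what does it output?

Substituting: ((NOT 1 OR 1) AND 1)
= 1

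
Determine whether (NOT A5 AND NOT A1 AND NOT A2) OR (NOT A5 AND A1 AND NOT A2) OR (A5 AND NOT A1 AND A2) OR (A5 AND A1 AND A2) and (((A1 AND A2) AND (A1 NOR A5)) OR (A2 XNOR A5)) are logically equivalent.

Yes, they are equivalent — the two output columns agree on all 8 assignments:
A5 | A1 | A2 | Expression 1 | Expression 2
------------------------------------------
0 | 0 | 0 | 1 | 1
0 | 0 | 1 | 0 | 0
0 | 1 | 0 | 1 | 1
0 | 1 | 1 | 0 | 0
1 | 0 | 0 | 0 | 0
1 | 0 | 1 | 1 | 1
1 | 1 | 0 | 0 | 0
1 | 1 | 1 | 1 | 1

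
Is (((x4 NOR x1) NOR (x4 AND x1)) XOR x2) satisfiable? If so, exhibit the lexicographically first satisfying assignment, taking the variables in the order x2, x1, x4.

x2=0, x1=0, x4=1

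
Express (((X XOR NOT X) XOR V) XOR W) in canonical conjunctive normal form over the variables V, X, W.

(V OR X OR NOT W) AND (V OR NOT X OR NOT W) AND (NOT V OR X OR W) AND (NOT V OR NOT X OR W)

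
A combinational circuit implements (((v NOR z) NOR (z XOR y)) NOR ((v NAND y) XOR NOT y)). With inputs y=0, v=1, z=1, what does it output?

Substituting: (((1 NOR 1) NOR (1 XOR 0)) NOR ((1 NAND 0) XOR NOT 0))
= 1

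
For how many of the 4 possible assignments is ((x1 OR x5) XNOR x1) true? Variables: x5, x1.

Satisfying assignments: (0,0), (0,1), (1,1)
Count: 3 out of 4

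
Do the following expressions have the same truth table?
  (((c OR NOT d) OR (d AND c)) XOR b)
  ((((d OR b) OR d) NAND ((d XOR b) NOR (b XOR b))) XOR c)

No. Counterexample: with b=0, c=0, d=1, Expression 1 = 0 but Expression 2 = 1.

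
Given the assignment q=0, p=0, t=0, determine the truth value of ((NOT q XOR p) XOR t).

Substituting: ((NOT 0 XOR 0) XOR 0)
= 1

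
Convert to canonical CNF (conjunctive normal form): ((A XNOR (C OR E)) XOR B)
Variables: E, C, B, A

(E OR C OR B OR NOT A) AND (E OR C OR NOT B OR A) AND (E OR NOT C OR B OR A) AND (E OR NOT C OR NOT B OR NOT A) AND (NOT E OR C OR B OR A) AND (NOT E OR C OR NOT B OR NOT A) AND (NOT E OR NOT C OR B OR A) AND (NOT E OR NOT C OR NOT B OR NOT A)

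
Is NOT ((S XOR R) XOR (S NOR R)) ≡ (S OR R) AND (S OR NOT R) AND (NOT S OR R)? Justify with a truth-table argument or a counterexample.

Yes, they are equivalent — the two output columns agree on all 4 assignments:
S | R | Expression 1 | Expression 2
-----------------------------------
0 | 0 | 0 | 0
0 | 1 | 0 | 0
1 | 0 | 0 | 0
1 | 1 | 1 | 1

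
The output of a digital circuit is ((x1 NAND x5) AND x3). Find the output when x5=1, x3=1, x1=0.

Substituting: ((0 NAND 1) AND 1)
= 1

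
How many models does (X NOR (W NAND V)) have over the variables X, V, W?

Satisfying assignments: (0,1,1)
Count: 1 out of 8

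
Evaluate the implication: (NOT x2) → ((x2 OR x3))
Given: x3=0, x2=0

Antecedent (NOT x2) = 1; consequent ((x2 OR x3)) = 0.
1 → 0 = 0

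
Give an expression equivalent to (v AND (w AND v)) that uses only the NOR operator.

((v NOR v) NOR (((w NOR w) NOR (v NOR v)) NOR ((w NOR w) NOR (v NOR v))))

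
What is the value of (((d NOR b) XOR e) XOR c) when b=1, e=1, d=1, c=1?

Substituting: (((1 NOR 1) XOR 1) XOR 1)
= 0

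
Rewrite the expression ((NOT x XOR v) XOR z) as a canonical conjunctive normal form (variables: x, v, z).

(x OR v OR NOT z) AND (x OR NOT v OR z) AND (NOT x OR v OR z) AND (NOT x OR NOT v OR NOT z)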